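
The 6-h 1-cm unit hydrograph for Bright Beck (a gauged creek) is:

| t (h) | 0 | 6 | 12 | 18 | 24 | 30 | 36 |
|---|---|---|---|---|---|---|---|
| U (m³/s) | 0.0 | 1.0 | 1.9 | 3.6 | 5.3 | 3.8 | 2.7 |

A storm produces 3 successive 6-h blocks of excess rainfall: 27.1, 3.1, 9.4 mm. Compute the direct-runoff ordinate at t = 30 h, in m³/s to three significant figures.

Q ≈ 15.3 m³/s

By discrete convolution, Q_j = Σ (P_i / 10 mm) · U_{j−i}.
At t = 30 h (j=5): Q = (27.1/10)·3.8 + (3.1/10)·5.3 + (9.4/10)·3.6 = 15.3 m³/s.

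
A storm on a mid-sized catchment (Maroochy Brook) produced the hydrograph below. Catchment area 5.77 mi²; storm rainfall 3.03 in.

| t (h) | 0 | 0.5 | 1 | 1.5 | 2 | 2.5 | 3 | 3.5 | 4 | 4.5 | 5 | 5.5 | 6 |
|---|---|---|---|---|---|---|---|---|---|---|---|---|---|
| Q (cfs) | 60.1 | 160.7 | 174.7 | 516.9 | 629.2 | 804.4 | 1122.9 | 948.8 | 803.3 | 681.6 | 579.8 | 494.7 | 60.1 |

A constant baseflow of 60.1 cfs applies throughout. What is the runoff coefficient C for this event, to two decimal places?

ΣQ_DR = 6256 cfs; V = ΣQ_DR·Δt = 1.126 × 10^7 ft³.
Runoff depth d = V / A = 0.8400 in.
C = d / P = 0.8400 / 3.03 = 0.28.

C ≈ 0.28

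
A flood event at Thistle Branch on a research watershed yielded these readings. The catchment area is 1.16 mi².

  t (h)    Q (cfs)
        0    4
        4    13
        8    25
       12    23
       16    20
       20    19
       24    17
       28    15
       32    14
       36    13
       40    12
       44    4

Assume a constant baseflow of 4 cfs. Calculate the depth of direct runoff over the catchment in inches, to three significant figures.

Direct runoff: 0.0, 9.0, 21.0, 19.0, 16.0, 15.0, 13.0, 11.0, 10.0, 9.0, 8.0, 0.0 cfs; ΣQ_DR = 131.0 cfs.
V = ΣQ_DR · Δt = 131.0 × 14400 s = 1.886 × 10^6 ft³.
Over A = 1.16 mi², depth = V / A = 0.700 in.

d ≈ 0.700 in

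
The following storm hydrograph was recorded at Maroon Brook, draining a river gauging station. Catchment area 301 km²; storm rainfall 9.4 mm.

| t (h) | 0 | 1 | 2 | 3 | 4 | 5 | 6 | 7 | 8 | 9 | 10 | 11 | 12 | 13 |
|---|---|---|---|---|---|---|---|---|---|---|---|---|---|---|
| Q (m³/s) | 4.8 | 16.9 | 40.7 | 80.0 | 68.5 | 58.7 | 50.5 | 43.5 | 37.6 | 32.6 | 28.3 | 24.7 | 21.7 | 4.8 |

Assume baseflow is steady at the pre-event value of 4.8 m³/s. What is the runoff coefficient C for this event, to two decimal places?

C ≈ 0.57

ΣQ_DR = 446.1 m³/s; V = ΣQ_DR·Δt = 1.606 × 10^6 m³.
Runoff depth d = V / A = 5.335 mm.
C = d / P = 5.335 / 9.4 = 0.57.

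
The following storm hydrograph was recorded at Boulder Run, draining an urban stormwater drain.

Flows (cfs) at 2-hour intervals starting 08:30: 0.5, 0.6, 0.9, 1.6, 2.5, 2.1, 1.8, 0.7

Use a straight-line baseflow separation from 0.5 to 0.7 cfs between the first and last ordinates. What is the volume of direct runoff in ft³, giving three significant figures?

Direct-runoff ordinates (Q − Q_b): 0.00, 0.07, 0.34, 1.01, 1.89, 1.46, 1.13, 0.00 cfs.
ΣQ_DR = 5.900 cfs.
With Δt = 2 h = 7200 s, V = ΣQ_DR · Δt = 5.900 × 7200 = 42500 ft³.

V ≈ 42500 ft³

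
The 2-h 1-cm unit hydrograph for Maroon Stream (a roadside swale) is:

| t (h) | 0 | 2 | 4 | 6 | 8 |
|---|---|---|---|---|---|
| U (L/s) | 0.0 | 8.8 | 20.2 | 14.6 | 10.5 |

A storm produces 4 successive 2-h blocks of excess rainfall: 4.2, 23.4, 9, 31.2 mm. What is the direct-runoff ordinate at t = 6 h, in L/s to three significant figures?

Q ≈ 61.3 L/s

By discrete convolution, Q_j = Σ (P_i / 10 mm) · U_{j−i}.
At t = 6 h (j=3): Q = (4.2/10)·14.6 + (23.4/10)·20.2 + (9/10)·8.8 + (31.2/10)·0.0 = 61.3 L/s.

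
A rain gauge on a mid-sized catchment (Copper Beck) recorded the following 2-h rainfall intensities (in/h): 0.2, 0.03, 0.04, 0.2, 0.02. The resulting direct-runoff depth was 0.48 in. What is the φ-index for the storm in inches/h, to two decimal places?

Only the 2 blocks with intensity above φ contribute runoff: 0.2, 0.2 in/h.
Σ(I−φ)·Δt = d  ⇒  (0.2+0.2 − 2φ)·2 = 0.48
φ = (0.4000 − 0.48/2) / 2 = 0.08 in/h.

φ ≈ 0.08 in/h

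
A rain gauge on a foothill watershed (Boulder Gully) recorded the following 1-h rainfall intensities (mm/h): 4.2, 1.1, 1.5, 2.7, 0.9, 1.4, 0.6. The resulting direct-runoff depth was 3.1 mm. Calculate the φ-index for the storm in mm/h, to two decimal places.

Only the 2 blocks with intensity above φ contribute runoff: 4.2, 2.7 mm/h.
Σ(I−φ)·Δt = d  ⇒  (4.2+2.7 − 2φ)·1 = 3.1
φ = (6.900 − 3.1/1) / 2 = 1.90 mm/h.

φ ≈ 1.90 mm/h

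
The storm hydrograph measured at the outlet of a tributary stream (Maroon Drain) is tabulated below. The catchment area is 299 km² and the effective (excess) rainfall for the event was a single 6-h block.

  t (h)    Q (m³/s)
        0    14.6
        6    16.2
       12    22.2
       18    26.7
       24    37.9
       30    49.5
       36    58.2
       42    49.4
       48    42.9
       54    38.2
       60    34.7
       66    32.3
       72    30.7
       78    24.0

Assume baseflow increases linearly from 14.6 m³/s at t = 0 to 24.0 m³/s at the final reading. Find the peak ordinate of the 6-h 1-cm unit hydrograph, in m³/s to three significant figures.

U_p ≈ 26.2 m³/s

Direct runoff: 0.00, 0.88, 6.15, 9.93, 20.41, 31.28, 39.26, 29.74, 22.52, 17.09, 12.87, 9.75, 7.42, 0.00 m³/s; ΣQ_DR = 207.3 m³/s, peak = 39.26 m³/s.
Runoff depth d = ΣQ_DR·Δt / A = 207.3 × 21600 / (299 km²) = 14.98 mm.
The 1-cm UH is the DRH scaled by (10 mm)/d, so U_p = 39.26 × 10/14.98 = 26.2 m³/s.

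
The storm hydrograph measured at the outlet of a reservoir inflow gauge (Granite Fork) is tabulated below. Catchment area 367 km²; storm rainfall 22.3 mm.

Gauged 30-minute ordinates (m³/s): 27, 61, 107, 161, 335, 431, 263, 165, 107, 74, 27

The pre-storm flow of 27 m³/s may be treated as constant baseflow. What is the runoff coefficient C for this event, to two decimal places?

C ≈ 0.32

ΣQ_DR = 1461 m³/s; V = ΣQ_DR·Δt = 2.630 × 10^6 m³.
Runoff depth d = V / A = 7.166 mm.
C = d / P = 7.166 / 22.3 = 0.32.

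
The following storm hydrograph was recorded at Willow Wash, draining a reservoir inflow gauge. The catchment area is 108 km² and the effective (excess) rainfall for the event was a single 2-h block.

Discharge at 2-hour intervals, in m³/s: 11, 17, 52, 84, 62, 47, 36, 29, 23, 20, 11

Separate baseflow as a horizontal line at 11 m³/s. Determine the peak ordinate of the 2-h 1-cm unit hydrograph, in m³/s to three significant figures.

Direct runoff: 0.0, 6.0, 41.0, 73.0, 51.0, 36.0, 25.0, 18.0, 12.0, 9.0, 0.0 m³/s; ΣQ_DR = 271.0 m³/s, peak = 73.0 m³/s.
Runoff depth d = ΣQ_DR·Δt / A = 271.0 × 7200 / (108 km²) = 18.07 mm.
The 1-cm UH is the DRH scaled by (10 mm)/d, so U_p = 73.0 × 10/18.07 = 40.4 m³/s.

U_p ≈ 40.4 m³/s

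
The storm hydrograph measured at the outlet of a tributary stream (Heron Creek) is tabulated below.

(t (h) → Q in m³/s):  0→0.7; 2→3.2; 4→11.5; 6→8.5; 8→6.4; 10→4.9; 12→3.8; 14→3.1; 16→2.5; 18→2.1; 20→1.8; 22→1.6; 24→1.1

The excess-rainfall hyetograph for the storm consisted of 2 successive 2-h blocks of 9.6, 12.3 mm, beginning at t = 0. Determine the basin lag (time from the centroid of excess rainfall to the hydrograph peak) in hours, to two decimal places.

Centroid of excess rainfall: t_c = Σ P_i·t̄_i / ΣP_i = 2.1233 h (block centres at 1, 3 h).
Hydrograph peak occurs at t = 4 h, so basin lag t_L = 4 − 2.1233 = 1.88 h.

t_L ≈ 1.88 h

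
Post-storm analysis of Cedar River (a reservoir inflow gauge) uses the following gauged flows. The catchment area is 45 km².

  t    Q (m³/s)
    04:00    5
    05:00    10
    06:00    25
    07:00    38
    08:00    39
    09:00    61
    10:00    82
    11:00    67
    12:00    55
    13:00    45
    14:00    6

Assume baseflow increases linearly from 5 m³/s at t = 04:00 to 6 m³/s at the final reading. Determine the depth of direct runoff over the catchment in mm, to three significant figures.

d ≈ 29.8 mm

Direct runoff: 0.00, 4.90, 19.80, 32.70, 33.60, 55.50, 76.40, 61.30, 49.20, 39.10, 0.00 m³/s; ΣQ_DR = 372.5 m³/s.
V = ΣQ_DR · Δt = 372.5 × 3600 s = 1.341 × 10^6 m³.
Over A = 45 km², depth = V / A = 29.8 mm.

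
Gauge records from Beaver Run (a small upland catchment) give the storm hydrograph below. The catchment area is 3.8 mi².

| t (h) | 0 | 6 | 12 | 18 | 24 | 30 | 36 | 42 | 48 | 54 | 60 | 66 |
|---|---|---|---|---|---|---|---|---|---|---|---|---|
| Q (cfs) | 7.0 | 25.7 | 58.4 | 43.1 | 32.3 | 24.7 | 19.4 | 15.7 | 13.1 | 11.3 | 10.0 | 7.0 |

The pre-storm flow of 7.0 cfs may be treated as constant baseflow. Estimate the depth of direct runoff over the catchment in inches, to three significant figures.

Direct runoff: 0.0, 18.7, 51.4, 36.1, 25.3, 17.7, 12.4, 8.7, 6.1, 4.3, 3.0, 0.0 cfs; ΣQ_DR = 183.7 cfs.
V = ΣQ_DR · Δt = 183.7 × 21600 s = 3.968 × 10^6 ft³.
Over A = 3.8 mi², depth = V / A = 0.449 in.

d ≈ 0.449 in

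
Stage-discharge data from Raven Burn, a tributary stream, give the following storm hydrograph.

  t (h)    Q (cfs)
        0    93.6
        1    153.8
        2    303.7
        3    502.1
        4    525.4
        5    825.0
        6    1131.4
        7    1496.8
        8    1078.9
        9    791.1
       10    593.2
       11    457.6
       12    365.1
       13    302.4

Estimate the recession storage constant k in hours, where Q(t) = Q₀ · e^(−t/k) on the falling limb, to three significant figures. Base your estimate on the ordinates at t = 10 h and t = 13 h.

k ≈ 4.45 h

On the falling limb, Q drops from 593.2 to 302.4 cfs between t = 10 h and t = 13 h (Δt = 3 h).
k = −Δt / ln(Q₂/Q₁) = −3 / ln(302.4/593.2) = 4.45 h.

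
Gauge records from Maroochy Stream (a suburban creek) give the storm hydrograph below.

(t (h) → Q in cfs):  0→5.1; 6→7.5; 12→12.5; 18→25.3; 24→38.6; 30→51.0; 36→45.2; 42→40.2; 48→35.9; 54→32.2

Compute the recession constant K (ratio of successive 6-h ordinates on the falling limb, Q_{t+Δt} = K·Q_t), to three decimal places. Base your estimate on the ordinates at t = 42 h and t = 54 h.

K ≈ 0.895

Using the recession-limb readings at t = 42 h and t = 54 h: Q falls from 40.2 to 32.2 cfs over 2 intervals.
K = (Q₂/Q₁)^(1/2) = (32.2/40.2)^(1/2) = 0.895.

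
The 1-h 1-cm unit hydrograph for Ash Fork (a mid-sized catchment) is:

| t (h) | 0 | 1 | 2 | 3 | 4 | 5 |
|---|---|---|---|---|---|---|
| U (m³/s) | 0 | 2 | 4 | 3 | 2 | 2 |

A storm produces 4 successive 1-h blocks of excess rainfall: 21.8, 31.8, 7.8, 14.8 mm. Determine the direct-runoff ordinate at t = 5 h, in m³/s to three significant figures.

By discrete convolution, Q_j = Σ (P_i / 10 mm) · U_{j−i}.
At t = 5 h (j=5): Q = (21.8/10)·2 + (31.8/10)·2 + (7.8/10)·3 + (14.8/10)·4 = 19.0 m³/s.

Q ≈ 19.0 m³/s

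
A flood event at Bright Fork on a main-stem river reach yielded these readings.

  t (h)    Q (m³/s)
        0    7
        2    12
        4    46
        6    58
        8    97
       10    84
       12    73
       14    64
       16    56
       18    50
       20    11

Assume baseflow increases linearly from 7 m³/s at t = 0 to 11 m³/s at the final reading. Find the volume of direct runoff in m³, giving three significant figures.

V ≈ 3.30 × 10^6 m³

Direct-runoff ordinates (Q − Q_b): 0.00, 4.60, 38.20, 49.80, 88.40, 75.00, 63.60, 54.20, 45.80, 39.40, 0.00 m³/s.
ΣQ_DR = 459.0 m³/s.
With Δt = 2 h = 7200 s, V = ΣQ_DR · Δt = 459.0 × 7200 = 3.30 × 10^6 m³.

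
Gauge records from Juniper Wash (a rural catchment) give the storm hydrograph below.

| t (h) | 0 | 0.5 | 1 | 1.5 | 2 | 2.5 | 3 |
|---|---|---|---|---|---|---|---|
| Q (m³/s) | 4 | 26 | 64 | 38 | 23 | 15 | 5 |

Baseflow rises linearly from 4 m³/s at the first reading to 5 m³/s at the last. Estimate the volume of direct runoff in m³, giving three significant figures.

Direct-runoff ordinates (Q − Q_b): 0.00, 21.83, 59.67, 33.50, 18.33, 10.17, 0.00 m³/s.
ΣQ_DR = 143.5 m³/s.
With Δt = 0.5 h = 1800 s, V = ΣQ_DR · Δt = 143.5 × 1800 = 2.58 × 10^5 m³.

V ≈ 2.58 × 10^5 m³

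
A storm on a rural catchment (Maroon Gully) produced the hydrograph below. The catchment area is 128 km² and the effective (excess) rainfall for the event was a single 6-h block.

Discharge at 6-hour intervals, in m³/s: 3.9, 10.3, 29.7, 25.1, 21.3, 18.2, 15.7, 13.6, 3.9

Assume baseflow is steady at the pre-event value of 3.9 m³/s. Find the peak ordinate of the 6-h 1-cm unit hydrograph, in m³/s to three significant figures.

Direct runoff: 0.0, 6.4, 25.8, 21.2, 17.4, 14.3, 11.8, 9.7, 0.0 m³/s; ΣQ_DR = 106.6 m³/s, peak = 25.8 m³/s.
Runoff depth d = ΣQ_DR·Δt / A = 106.6 × 21600 / (128 km²) = 17.99 mm.
The 1-cm UH is the DRH scaled by (10 mm)/d, so U_p = 25.8 × 10/17.99 = 14.3 m³/s.

U_p ≈ 14.3 m³/s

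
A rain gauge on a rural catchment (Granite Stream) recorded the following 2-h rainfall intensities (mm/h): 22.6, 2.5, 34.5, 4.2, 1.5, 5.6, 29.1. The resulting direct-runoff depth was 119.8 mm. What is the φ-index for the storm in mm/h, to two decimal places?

Only the 3 blocks with intensity above φ contribute runoff: 22.6, 34.5, 29.1 mm/h.
Σ(I−φ)·Δt = d  ⇒  (22.6+34.5+29.1 − 3φ)·2 = 119.8
φ = (86.20 − 119.8/2) / 3 = 8.77 mm/h.

φ ≈ 8.77 mm/h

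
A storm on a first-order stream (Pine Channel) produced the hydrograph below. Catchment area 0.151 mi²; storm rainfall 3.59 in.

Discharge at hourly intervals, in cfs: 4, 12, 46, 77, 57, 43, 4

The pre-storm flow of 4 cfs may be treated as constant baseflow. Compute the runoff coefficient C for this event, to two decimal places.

ΣQ_DR = 215.0 cfs; V = ΣQ_DR·Δt = 7.740 × 10^5 ft³.
Runoff depth d = V / A = 2.206 in.
C = d / P = 2.206 / 3.59 = 0.61.

C ≈ 0.61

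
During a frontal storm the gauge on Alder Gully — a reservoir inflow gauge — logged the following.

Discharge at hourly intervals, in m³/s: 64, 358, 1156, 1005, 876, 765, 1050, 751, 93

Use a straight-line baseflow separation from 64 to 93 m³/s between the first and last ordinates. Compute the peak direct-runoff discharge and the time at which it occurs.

Subtracting baseflow gives direct-runoff ordinates: 0.00, 290.38, 1084.75, 930.12, 797.50, 682.88, 964.25, 661.62, 0.00 m³/s.
The maximum is 1084.75 m³/s, occurring at the reading for t = 2 h.

Q_p = 1084.75 m³/s at t = 2 h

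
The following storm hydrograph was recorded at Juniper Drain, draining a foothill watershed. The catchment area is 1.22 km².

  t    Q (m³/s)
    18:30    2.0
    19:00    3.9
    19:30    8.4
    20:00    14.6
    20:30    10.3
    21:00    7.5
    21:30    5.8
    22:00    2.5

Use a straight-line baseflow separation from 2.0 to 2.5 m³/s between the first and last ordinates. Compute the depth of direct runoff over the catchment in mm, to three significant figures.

d ≈ 54.6 mm

Direct runoff: 0.00, 1.83, 6.26, 12.39, 8.01, 5.14, 3.37, 0.00 m³/s; ΣQ_DR = 37.00 m³/s.
V = ΣQ_DR · Δt = 37.00 × 1800 s = 66600 m³.
Over A = 1.22 km², depth = V / A = 54.6 mm.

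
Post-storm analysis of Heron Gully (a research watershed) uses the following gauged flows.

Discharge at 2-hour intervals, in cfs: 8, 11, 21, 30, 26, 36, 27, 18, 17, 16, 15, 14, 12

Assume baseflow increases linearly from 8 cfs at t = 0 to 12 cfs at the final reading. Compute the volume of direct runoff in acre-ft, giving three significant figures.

Direct-runoff ordinates (Q − Q_b): 0.00, 2.67, 12.33, 21.00, 16.67, 26.33, 17.00, 7.67, 6.33, 5.00, 3.67, 2.33, 0.00 cfs.
ΣQ_DR = 121.0 cfs.
With Δt = 2 h = 7200 s, V = ΣQ_DR · Δt = 121.0 × 7200 = 8.71 × 10^5 ft³ = 20.0 acre-ft.

V ≈ 20.0 acre-ft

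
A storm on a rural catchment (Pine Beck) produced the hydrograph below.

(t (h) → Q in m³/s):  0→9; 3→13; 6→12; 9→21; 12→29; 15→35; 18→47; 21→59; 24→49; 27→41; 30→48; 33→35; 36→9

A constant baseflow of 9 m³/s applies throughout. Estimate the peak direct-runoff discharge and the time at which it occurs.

Subtracting baseflow gives direct-runoff ordinates: 0.0, 4.0, 3.0, 12.0, 20.0, 26.0, 38.0, 50.0, 40.0, 32.0, 39.0, 26.0, 0.0 m³/s.
The maximum is 50.0 m³/s, occurring at the reading for t = 21 h.

Q_p = 50.0 m³/s at t = 21 h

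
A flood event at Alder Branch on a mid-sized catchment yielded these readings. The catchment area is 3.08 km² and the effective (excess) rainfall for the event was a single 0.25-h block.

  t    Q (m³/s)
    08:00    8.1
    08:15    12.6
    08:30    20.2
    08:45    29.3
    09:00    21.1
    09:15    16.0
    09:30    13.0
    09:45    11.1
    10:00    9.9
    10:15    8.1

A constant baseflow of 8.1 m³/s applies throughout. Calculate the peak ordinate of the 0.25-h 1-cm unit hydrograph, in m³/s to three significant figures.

U_p ≈ 10.6 m³/s

Direct runoff: 0.0, 4.5, 12.1, 21.2, 13.0, 7.9, 4.9, 3.0, 1.8, 0.0 m³/s; ΣQ_DR = 68.40 m³/s, peak = 21.2 m³/s.
Runoff depth d = ΣQ_DR·Δt / A = 68.40 × 900 / (3.08 km²) = 19.99 mm.
The 1-cm UH is the DRH scaled by (10 mm)/d, so U_p = 21.2 × 10/19.99 = 10.6 m³/s.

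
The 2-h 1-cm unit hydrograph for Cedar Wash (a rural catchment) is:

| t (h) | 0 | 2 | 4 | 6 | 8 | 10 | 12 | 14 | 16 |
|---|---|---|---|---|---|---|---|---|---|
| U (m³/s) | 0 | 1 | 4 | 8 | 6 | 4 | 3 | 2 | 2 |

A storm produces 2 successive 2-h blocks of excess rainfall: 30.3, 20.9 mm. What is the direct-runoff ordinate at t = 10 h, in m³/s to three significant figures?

Q ≈ 24.7 m³/s

By discrete convolution, Q_j = Σ (P_i / 10 mm) · U_{j−i}.
At t = 10 h (j=5): Q = (30.3/10)·4 + (20.9/10)·6 = 24.7 m³/s.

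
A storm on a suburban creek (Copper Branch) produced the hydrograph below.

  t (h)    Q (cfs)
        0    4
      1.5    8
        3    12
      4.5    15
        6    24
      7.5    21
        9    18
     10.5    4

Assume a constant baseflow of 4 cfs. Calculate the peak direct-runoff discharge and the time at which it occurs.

Q_p = 20.0 cfs at t = 6 h

Subtracting baseflow gives direct-runoff ordinates: 0.0, 4.0, 8.0, 11.0, 20.0, 17.0, 14.0, 0.0 cfs.
The maximum is 20.0 cfs, occurring at the reading for t = 6 h.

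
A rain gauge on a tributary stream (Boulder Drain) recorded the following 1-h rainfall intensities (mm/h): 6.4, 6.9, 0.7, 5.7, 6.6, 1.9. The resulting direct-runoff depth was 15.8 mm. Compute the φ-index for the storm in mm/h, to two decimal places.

φ ≈ 2.45 mm/h

Only the 4 blocks with intensity above φ contribute runoff: 6.4, 6.9, 5.7, 6.6 mm/h.
Σ(I−φ)·Δt = d  ⇒  (6.4+6.9+5.7+6.6 − 4φ)·1 = 15.8
φ = (25.60 − 15.8/1) / 4 = 2.45 mm/h.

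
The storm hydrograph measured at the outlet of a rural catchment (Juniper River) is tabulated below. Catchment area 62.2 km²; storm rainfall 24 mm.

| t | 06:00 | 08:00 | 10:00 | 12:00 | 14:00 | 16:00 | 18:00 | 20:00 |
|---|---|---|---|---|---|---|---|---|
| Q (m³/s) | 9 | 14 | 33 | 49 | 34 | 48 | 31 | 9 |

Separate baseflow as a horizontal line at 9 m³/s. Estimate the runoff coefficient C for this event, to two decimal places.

ΣQ_DR = 155.0 m³/s; V = ΣQ_DR·Δt = 1.116 × 10^6 m³.
Runoff depth d = V / A = 17.94 mm.
C = d / P = 17.94 / 24 = 0.75.

C ≈ 0.75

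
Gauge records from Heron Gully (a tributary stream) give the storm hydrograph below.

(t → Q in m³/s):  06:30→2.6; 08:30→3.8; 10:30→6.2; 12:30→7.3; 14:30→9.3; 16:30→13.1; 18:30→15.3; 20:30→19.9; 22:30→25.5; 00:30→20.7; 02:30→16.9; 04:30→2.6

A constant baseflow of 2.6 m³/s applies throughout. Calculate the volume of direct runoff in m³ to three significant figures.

Direct-runoff ordinates (Q − Q_b): 0.0, 1.2, 3.6, 4.7, 6.7, 10.5, 12.7, 17.3, 22.9, 18.1, 14.3, 0.0 m³/s.
ΣQ_DR = 112.0 m³/s.
With Δt = 2 h = 7200 s, V = ΣQ_DR · Δt = 112.0 × 7200 = 8.06 × 10^5 m³.

V ≈ 8.06 × 10^5 m³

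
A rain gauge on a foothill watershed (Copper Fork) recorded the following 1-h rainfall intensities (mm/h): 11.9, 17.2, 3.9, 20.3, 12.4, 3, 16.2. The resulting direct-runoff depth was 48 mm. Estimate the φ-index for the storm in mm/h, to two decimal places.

Only the 5 blocks with intensity above φ contribute runoff: 11.9, 17.2, 20.3, 12.4, 16.2 mm/h.
Σ(I−φ)·Δt = d  ⇒  (11.9+17.2+20.3+12.4+16.2 − 5φ)·1 = 48
φ = (78.00 − 48/1) / 5 = 6.00 mm/h.

φ ≈ 6.00 mm/h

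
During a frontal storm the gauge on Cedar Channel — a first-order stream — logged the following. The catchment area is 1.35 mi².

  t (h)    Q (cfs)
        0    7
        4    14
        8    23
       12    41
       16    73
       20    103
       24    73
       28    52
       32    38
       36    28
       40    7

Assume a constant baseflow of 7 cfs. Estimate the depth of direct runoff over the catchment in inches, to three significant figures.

Direct runoff: 0.0, 7.0, 16.0, 34.0, 66.0, 96.0, 66.0, 45.0, 31.0, 21.0, 0.0 cfs; ΣQ_DR = 382.0 cfs.
V = ΣQ_DR · Δt = 382.0 × 14400 s = 5.501 × 10^6 ft³.
Over A = 1.35 mi², depth = V / A = 1.75 in.

d ≈ 1.75 in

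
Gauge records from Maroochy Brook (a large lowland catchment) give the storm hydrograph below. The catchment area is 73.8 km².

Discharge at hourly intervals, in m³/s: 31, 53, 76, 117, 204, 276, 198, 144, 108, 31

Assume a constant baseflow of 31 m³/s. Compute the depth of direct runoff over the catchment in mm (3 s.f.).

Direct runoff: 0.0, 22.0, 45.0, 86.0, 173.0, 245.0, 167.0, 113.0, 77.0, 0.0 m³/s; ΣQ_DR = 928.0 m³/s.
V = ΣQ_DR · Δt = 928.0 × 3600 s = 3.341 × 10^6 m³.
Over A = 73.8 km², depth = V / A = 45.3 mm.

d ≈ 45.3 mm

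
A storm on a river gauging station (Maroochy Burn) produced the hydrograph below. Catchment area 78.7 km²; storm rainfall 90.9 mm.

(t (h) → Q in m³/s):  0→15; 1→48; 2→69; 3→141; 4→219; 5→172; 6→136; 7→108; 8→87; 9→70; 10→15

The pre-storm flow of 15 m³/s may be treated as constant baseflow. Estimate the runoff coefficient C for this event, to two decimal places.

C ≈ 0.46

ΣQ_DR = 915.0 m³/s; V = ΣQ_DR·Δt = 3.294 × 10^6 m³.
Runoff depth d = V / A = 41.86 mm.
C = d / P = 41.86 / 90.9 = 0.46.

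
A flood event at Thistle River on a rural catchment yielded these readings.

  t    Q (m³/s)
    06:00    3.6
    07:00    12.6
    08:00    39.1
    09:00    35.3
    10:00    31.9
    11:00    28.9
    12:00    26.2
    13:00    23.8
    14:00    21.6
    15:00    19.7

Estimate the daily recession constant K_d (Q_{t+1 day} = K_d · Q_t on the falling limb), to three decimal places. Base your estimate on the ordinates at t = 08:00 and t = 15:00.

Between t = 08:00 and t = 15:00 the flow falls from 39.1 to 19.7 m³/s over 7×1 h = 7 h.
Per-interval ratio K = (19.7/39.1)^(1/7) = 0.9067; K_d = K^(24/1) = 0.095.

K_d ≈ 0.095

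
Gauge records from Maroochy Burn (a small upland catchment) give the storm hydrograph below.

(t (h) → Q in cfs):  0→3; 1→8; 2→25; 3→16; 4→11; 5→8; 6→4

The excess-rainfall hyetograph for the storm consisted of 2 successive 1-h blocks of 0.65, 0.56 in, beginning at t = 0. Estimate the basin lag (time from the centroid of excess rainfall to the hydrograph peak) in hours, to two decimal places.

t_L ≈ 1.04 h

Centroid of excess rainfall: t_c = Σ P_i·t̄_i / ΣP_i = 0.9628 h (block centres at 0.5, 1.5 h).
Hydrograph peak occurs at t = 2 h, so basin lag t_L = 2 − 0.9628 = 1.04 h.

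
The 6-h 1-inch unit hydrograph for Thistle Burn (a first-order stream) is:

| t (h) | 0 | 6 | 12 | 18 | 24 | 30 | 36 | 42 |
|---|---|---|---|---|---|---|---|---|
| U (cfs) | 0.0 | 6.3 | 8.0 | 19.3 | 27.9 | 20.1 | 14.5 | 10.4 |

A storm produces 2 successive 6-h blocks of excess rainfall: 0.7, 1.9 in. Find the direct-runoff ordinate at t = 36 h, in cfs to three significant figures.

By discrete convolution, Q_j = Σ (P_i / 1 in) · U_{j−i}.
At t = 36 h (j=6): Q = (0.7/1)·14.5 + (1.9/1)·20.1 = 48.3 cfs.

Q ≈ 48.3 cfs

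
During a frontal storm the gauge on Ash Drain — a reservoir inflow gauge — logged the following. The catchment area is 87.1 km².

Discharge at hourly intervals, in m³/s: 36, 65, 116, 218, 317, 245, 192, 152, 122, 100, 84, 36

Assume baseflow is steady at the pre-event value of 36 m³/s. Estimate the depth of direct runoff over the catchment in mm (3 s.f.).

d ≈ 51.7 mm

Direct runoff: 0.0, 29.0, 80.0, 182.0, 281.0, 209.0, 156.0, 116.0, 86.0, 64.0, 48.0, 0.0 m³/s; ΣQ_DR = 1251 m³/s.
V = ΣQ_DR · Δt = 1251 × 3600 s = 4.504 × 10^6 m³.
Over A = 87.1 km², depth = V / A = 51.7 mm.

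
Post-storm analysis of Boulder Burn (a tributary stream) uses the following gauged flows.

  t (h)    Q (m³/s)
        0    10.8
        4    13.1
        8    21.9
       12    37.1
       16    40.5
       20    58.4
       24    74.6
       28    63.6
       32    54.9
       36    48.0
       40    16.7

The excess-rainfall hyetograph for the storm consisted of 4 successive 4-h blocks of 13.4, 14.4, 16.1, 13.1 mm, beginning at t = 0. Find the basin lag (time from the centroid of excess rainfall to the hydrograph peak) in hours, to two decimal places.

Centroid of excess rainfall: t_c = Σ P_i·t̄_i / ΣP_i = 8.0281 h (block centres at 2, 6, 10, 14 h).
Hydrograph peak occurs at t = 24 h, so basin lag t_L = 24 − 8.0281 = 15.97 h.

t_L ≈ 15.97 h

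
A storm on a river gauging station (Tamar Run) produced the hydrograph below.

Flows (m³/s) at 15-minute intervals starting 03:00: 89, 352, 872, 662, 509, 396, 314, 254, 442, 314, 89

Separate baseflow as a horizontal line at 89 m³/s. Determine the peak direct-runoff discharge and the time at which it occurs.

Q_p = 783.0 m³/s at t = 03:30

Subtracting baseflow gives direct-runoff ordinates: 0.0, 263.0, 783.0, 573.0, 420.0, 307.0, 225.0, 165.0, 353.0, 225.0, 0.0 m³/s.
The maximum is 783.0 m³/s, occurring at the reading for t = 03:30.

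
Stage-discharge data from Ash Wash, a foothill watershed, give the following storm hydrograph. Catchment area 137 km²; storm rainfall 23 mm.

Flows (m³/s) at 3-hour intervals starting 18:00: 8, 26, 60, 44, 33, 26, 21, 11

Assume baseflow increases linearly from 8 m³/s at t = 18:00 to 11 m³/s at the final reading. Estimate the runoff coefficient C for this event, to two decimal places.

C ≈ 0.52

ΣQ_DR = 153.0 m³/s; V = ΣQ_DR·Δt = 1.652 × 10^6 m³.
Runoff depth d = V / A = 12.06 mm.
C = d / P = 12.06 / 23 = 0.52.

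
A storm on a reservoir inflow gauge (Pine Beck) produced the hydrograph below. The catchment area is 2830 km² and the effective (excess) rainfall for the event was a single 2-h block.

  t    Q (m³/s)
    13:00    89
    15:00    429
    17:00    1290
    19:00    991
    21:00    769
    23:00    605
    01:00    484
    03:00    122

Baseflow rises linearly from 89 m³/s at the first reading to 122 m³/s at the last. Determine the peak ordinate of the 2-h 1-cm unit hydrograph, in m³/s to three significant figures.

U_p ≈ 1190 m³/s

Direct runoff: 0.00, 335.29, 1191.57, 887.86, 661.14, 492.43, 366.71, 0.00 m³/s; ΣQ_DR = 3935 m³/s, peak = 1191.57 m³/s.
Runoff depth d = ΣQ_DR·Δt / A = 3935 × 7200 / (2830 km²) = 10.01 mm.
The 1-cm UH is the DRH scaled by (10 mm)/d, so U_p = 1191.57 × 10/10.01 = 1190 m³/s.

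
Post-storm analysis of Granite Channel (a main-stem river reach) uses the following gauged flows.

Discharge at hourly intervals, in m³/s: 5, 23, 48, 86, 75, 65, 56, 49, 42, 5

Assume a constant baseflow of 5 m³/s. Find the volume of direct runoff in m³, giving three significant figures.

V ≈ 1.45 × 10^6 m³

Direct-runoff ordinates (Q − Q_b): 0.0, 18.0, 43.0, 81.0, 70.0, 60.0, 51.0, 44.0, 37.0, 0.0 m³/s.
ΣQ_DR = 404.0 m³/s.
With Δt = 1 h = 3600 s, V = ΣQ_DR · Δt = 404.0 × 3600 = 1.45 × 10^6 m³.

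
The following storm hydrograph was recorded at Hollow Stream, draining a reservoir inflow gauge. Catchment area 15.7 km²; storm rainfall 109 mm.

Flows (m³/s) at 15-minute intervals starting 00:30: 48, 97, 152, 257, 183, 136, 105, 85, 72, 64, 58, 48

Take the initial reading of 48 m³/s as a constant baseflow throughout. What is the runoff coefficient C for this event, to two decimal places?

C ≈ 0.38

ΣQ_DR = 729.0 m³/s; V = ΣQ_DR·Δt = 6.561 × 10^5 m³.
Runoff depth d = V / A = 41.79 mm.
C = d / P = 41.79 / 109 = 0.38.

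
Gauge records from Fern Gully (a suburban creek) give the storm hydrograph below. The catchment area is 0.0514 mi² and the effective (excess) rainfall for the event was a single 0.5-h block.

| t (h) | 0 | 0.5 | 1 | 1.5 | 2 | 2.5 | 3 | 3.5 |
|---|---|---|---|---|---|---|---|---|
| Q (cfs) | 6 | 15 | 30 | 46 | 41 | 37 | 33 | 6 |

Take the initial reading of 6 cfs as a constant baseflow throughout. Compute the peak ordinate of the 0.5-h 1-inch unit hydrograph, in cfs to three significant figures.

Direct runoff: 0.0, 9.0, 24.0, 40.0, 35.0, 31.0, 27.0, 0.0 cfs; ΣQ_DR = 166.0 cfs, peak = 40.0 cfs.
Runoff depth d = ΣQ_DR·Δt / A = 166.0 × 1800 / (0.0514 mi²) = 2.502 in.
The 1-inch UH is the DRH scaled by (1 in)/d, so U_p = 40.0 × 1/2.502 = 16.0 cfs.

U_p ≈ 16.0 cfs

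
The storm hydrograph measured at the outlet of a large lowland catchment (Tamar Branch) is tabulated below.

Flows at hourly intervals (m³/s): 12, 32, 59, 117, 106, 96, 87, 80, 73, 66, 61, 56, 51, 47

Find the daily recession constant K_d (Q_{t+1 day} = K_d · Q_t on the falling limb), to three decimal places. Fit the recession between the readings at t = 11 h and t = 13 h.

K_d ≈ 0.122

Between t = 11 h and t = 13 h the flow falls from 56 to 47 m³/s over 2×1 h = 2 h.
Per-interval ratio K = (47/56)^(1/2) = 0.9161; K_d = K^(24/1) = 0.122.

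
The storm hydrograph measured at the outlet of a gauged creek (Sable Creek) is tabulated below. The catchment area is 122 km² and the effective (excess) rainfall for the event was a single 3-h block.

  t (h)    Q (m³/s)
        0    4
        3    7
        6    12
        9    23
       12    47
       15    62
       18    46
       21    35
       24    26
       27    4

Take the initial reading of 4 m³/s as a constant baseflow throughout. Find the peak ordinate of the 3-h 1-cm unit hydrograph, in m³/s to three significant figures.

Direct runoff: 0.0, 3.0, 8.0, 19.0, 43.0, 58.0, 42.0, 31.0, 22.0, 0.0 m³/s; ΣQ_DR = 226.0 m³/s, peak = 58.0 m³/s.
Runoff depth d = ΣQ_DR·Δt / A = 226.0 × 10800 / (122 km²) = 20.01 mm.
The 1-cm UH is the DRH scaled by (10 mm)/d, so U_p = 58.0 × 10/20.01 = 29.0 m³/s.

U_p ≈ 29.0 m³/s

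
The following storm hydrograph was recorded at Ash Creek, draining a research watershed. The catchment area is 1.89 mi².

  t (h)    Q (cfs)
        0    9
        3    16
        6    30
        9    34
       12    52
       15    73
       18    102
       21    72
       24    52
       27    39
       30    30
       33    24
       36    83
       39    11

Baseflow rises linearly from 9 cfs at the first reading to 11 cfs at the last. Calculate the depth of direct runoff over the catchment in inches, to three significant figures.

Direct runoff: 0.00, 6.85, 20.69, 24.54, 42.38, 63.23, 92.08, 61.92, 41.77, 28.62, 19.46, 13.31, 72.15, 0.00 cfs; ΣQ_DR = 487.0 cfs.
V = ΣQ_DR · Δt = 487.0 × 10800 s = 5.260 × 10^6 ft³.
Over A = 1.89 mi², depth = V / A = 1.20 in.

d ≈ 1.20 in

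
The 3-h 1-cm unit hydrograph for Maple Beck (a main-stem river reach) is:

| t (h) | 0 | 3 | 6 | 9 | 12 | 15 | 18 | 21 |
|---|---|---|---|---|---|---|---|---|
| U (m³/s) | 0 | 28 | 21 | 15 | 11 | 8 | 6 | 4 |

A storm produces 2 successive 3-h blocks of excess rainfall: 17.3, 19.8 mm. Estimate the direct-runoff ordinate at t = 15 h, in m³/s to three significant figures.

Q ≈ 35.6 m³/s

By discrete convolution, Q_j = Σ (P_i / 10 mm) · U_{j−i}.
At t = 15 h (j=5): Q = (17.3/10)·8 + (19.8/10)·11 = 35.6 m³/s.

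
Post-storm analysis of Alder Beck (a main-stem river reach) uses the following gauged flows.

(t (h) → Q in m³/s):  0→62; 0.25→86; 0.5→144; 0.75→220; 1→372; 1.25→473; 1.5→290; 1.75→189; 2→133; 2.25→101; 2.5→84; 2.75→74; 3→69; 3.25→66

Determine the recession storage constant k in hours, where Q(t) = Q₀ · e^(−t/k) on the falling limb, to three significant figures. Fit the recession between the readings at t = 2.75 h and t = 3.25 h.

k ≈ 4.37 h

On the falling limb, Q drops from 74 to 66 m³/s between t = 2.75 h and t = 3.25 h (Δt = 0.5 h).
k = −Δt / ln(Q₂/Q₁) = −0.5 / ln(66/74) = 4.37 h.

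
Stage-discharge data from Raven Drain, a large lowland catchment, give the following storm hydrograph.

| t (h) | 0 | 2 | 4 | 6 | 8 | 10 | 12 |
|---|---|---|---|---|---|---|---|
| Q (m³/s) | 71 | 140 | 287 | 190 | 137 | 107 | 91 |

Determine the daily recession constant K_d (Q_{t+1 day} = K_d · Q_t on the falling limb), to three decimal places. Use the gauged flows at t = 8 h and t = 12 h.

K_d ≈ 0.086

Between t = 8 h and t = 12 h the flow falls from 137 to 91 m³/s over 2×2 h = 4 h.
Per-interval ratio K = (91/137)^(1/2) = 0.8150; K_d = K^(24/2) = 0.086.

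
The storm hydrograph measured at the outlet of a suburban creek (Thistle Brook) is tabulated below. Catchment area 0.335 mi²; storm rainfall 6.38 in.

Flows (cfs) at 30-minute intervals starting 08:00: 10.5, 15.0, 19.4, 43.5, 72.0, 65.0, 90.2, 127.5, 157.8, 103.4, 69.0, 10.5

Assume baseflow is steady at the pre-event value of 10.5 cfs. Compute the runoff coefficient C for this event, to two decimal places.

C ≈ 0.24

ΣQ_DR = 657.8 cfs; V = ΣQ_DR·Δt = 1.184 × 10^6 ft³.
Runoff depth d = V / A = 1.521 in.
C = d / P = 1.521 / 6.38 = 0.24.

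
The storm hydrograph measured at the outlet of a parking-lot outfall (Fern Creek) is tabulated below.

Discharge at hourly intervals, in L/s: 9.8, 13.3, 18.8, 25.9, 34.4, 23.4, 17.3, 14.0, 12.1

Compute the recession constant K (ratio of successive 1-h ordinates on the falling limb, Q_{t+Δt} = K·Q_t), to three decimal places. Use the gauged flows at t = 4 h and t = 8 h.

K ≈ 0.770

Using the recession-limb readings at t = 4 h and t = 8 h: Q falls from 34.4 to 12.1 L/s over 4 intervals.
K = (Q₂/Q₁)^(1/4) = (12.1/34.4)^(1/4) = 0.770.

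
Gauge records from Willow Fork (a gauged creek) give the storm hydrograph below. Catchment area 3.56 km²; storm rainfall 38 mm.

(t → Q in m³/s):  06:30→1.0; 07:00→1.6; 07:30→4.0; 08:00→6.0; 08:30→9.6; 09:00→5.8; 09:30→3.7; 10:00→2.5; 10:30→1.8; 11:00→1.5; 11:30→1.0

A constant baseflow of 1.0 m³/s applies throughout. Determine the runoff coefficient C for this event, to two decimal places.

ΣQ_DR = 27.50 m³/s; V = ΣQ_DR·Δt = 49500 m³.
Runoff depth d = V / A = 13.90 mm.
C = d / P = 13.90 / 38 = 0.37.

C ≈ 0.37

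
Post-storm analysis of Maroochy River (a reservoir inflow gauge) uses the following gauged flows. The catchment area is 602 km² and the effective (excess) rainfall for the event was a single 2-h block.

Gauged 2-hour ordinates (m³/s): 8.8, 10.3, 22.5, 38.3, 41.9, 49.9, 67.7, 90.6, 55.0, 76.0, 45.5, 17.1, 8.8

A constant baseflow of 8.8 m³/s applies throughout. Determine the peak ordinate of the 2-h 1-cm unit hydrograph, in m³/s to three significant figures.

U_p ≈ 164 m³/s

Direct runoff: 0.0, 1.5, 13.7, 29.5, 33.1, 41.1, 58.9, 81.8, 46.2, 67.2, 36.7, 8.3, 0.0 m³/s; ΣQ_DR = 418.0 m³/s, peak = 81.8 m³/s.
Runoff depth d = ΣQ_DR·Δt / A = 418.0 × 7200 / (602 km²) = 4.999 mm.
The 1-cm UH is the DRH scaled by (10 mm)/d, so U_p = 81.8 × 10/4.999 = 164 m³/s.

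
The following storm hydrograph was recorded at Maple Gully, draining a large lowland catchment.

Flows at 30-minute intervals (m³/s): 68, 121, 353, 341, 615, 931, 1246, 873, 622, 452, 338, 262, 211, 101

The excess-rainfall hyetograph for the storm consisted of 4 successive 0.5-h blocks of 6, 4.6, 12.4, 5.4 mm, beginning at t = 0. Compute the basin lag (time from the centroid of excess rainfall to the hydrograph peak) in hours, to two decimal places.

Centroid of excess rainfall: t_c = Σ P_i·t̄_i / ΣP_i = 1.0528 h (block centres at 0.25, 0.75, 1.25, 1.75 h).
Hydrograph peak occurs at t = 3 h, so basin lag t_L = 3 − 1.0528 = 1.95 h.

t_L ≈ 1.95 h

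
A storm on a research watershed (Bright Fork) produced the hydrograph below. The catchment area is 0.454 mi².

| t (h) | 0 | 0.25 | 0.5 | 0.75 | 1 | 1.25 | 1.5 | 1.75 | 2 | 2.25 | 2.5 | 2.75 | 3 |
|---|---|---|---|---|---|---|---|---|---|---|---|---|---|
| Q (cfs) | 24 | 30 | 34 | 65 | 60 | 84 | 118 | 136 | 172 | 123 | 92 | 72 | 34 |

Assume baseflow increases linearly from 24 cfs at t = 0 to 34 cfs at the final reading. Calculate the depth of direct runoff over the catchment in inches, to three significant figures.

d ≈ 0.569 in

Direct runoff: 0.00, 5.17, 8.33, 38.50, 32.67, 55.83, 89.00, 106.17, 141.33, 91.50, 59.67, 38.83, 0.00 cfs; ΣQ_DR = 667.0 cfs.
V = ΣQ_DR · Δt = 667.0 × 900 s = 6.003 × 10^5 ft³.
Over A = 0.454 mi², depth = V / A = 0.569 in.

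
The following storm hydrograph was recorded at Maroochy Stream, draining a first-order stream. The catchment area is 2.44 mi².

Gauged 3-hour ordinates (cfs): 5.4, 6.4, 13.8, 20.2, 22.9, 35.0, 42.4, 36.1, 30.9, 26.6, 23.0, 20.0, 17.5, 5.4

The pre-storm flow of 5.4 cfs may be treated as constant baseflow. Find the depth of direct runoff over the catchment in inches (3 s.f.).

Direct runoff: 0.0, 1.0, 8.4, 14.8, 17.5, 29.6, 37.0, 30.7, 25.5, 21.2, 17.6, 14.6, 12.1, 0.0 cfs; ΣQ_DR = 230.0 cfs.
V = ΣQ_DR · Δt = 230.0 × 10800 s = 2.484 × 10^6 ft³.
Over A = 2.44 mi², depth = V / A = 0.438 in.

d ≈ 0.438 in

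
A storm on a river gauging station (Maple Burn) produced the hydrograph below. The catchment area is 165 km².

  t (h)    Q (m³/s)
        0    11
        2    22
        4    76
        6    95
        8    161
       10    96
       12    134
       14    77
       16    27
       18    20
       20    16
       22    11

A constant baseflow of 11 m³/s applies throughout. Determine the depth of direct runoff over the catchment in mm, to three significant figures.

d ≈ 26.8 mm

Direct runoff: 0.0, 11.0, 65.0, 84.0, 150.0, 85.0, 123.0, 66.0, 16.0, 9.0, 5.0, 0.0 m³/s; ΣQ_DR = 614.0 m³/s.
V = ΣQ_DR · Δt = 614.0 × 7200 s = 4.421 × 10^6 m³.
Over A = 165 km², depth = V / A = 26.8 mm.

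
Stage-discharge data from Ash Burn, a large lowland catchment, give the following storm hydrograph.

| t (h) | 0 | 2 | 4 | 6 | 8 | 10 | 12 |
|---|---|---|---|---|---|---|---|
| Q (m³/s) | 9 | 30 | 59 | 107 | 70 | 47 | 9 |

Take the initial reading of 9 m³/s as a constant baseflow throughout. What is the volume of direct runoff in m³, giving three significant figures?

Direct-runoff ordinates (Q − Q_b): 0.0, 21.0, 50.0, 98.0, 61.0, 38.0, 0.0 m³/s.
ΣQ_DR = 268.0 m³/s.
With Δt = 2 h = 7200 s, V = ΣQ_DR · Δt = 268.0 × 7200 = 1.93 × 10^6 m³.

V ≈ 1.93 × 10^6 m³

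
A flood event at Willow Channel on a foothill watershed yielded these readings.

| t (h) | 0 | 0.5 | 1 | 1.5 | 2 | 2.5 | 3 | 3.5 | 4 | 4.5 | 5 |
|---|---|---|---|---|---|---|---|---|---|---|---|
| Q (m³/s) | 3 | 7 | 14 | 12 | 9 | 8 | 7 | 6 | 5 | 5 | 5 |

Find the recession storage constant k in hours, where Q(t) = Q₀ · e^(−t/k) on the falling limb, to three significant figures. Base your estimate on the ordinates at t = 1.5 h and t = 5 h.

On the falling limb, Q drops from 12 to 5 m³/s between t = 1.5 h and t = 5 h (Δt = 3.5 h).
k = −Δt / ln(Q₂/Q₁) = −3.5 / ln(5/12) = 4.00 h.

k ≈ 4.00 h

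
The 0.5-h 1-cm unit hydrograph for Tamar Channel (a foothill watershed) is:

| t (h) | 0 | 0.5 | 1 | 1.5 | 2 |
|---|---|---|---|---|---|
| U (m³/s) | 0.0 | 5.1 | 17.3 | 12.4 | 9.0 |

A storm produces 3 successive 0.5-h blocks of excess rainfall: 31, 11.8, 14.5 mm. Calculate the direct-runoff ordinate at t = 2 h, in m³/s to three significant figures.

By discrete convolution, Q_j = Σ (P_i / 10 mm) · U_{j−i}.
At t = 2 h (j=4): Q = (31/10)·9.0 + (11.8/10)·12.4 + (14.5/10)·17.3 = 67.6 m³/s.

Q ≈ 67.6 m³/s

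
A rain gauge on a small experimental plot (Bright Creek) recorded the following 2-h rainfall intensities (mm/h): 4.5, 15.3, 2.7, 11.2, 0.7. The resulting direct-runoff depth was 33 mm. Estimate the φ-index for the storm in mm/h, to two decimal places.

Only the 2 blocks with intensity above φ contribute runoff: 15.3, 11.2 mm/h.
Σ(I−φ)·Δt = d  ⇒  (15.3+11.2 − 2φ)·2 = 33
φ = (26.50 − 33/2) / 2 = 5.00 mm/h.

φ ≈ 5.00 mm/h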